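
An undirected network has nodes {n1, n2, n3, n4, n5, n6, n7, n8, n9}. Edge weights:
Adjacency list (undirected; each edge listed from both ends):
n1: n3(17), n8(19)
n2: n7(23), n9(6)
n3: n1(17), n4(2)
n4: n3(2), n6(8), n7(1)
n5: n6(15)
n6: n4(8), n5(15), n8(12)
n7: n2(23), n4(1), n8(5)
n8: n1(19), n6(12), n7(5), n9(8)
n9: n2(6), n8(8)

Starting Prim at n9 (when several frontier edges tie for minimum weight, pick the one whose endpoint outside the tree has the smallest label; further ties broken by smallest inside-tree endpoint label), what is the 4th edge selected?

n4-n7

Prim, starting at n9.
Step 1: frontier [n2—n9 6, n8—n9 8] → take n2—n9 (6); add n2.
Step 2: frontier [n2—n7 23, n8—n9 8] → take n8—n9 (8); add n8.
Step 3: frontier [n2—n7 23, n7—n8 5, n6—n8 12, n1—n8 19] → take n7—n8 (5); add n7.
Step 4: frontier [n4—n7 1, n6—n8 12, n1—n8 19] → take n4—n7 (1); add n4.
Step 5: frontier [n3—n4 2, n4—n6 8, n6—n8 12, n1—n8 19] → take n3—n4 (2); add n3.
Step 6: frontier [n1—n3 17, n4—n6 8, n6—n8 12, n1—n8 19] → take n4—n6 (8); add n6.
Step 7: frontier [n1—n3 17, n5—n6 15, n1—n8 19] → take n5—n6 (15); add n5.
Step 8: frontier [n1—n3 17, n1—n8 19] → take n1—n3 (17); add n1.
The 4th edge added is n4—n7.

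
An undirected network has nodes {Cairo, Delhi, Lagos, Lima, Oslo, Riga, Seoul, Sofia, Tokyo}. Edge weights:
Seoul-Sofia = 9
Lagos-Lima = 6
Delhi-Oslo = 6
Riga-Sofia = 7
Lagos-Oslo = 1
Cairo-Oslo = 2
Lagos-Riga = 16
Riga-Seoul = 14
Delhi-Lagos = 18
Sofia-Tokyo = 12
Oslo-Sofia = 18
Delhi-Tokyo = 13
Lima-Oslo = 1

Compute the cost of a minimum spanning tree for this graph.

51

Grow the tree from Oslo using Prim:
Step 1: cheapest edge leaving the tree is Lagos-Oslo (1); add Lagos.
Step 2: cheapest edge leaving the tree is Lima-Oslo (1); add Lima.
Step 3: cheapest edge leaving the tree is Cairo-Oslo (2); add Cairo.
Step 4: cheapest edge leaving the tree is Delhi-Oslo (6); add Delhi.
Step 5: cheapest edge leaving the tree is Delhi-Tokyo (13); add Tokyo.
Step 6: cheapest edge leaving the tree is Sofia-Tokyo (12); add Sofia.
Step 7: cheapest edge leaving the tree is Riga-Sofia (7); add Riga.
Step 8: cheapest edge leaving the tree is Seoul-Sofia (9); add Seoul.
MST edges: Lagos-Oslo, Lima-Oslo, Cairo-Oslo, Delhi-Oslo, Delhi-Tokyo, Sofia-Tokyo, Riga-Sofia, Seoul-Sofia; total weight 1+1+2+6+13+12+7+9 = 51.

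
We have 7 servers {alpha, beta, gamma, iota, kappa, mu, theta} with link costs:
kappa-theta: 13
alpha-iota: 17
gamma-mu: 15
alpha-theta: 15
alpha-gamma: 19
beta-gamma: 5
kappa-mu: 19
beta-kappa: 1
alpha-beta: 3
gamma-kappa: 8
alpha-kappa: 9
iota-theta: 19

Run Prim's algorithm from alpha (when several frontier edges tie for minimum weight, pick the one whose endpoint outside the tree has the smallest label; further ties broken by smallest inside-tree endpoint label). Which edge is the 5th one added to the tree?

Prim's algorithm from alpha:
Step 1: cheapest edge leaving the tree is alpha-beta (3); add beta.
Step 2: cheapest edge leaving the tree is beta-kappa (1); add kappa.
Step 3: cheapest edge leaving the tree is beta-gamma (5); add gamma.
Step 4: cheapest edge leaving the tree is kappa-theta (13); add theta.
Step 5: cheapest edge leaving the tree is gamma-mu (15); add mu.
Step 6: cheapest edge leaving the tree is alpha-iota (17); add iota.
The 5th edge added is gamma-mu.

gamma-mu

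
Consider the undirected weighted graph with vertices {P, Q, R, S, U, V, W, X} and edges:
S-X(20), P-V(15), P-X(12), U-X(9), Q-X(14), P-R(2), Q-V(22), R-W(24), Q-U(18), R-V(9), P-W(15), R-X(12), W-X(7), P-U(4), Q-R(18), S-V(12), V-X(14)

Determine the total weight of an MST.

Prim, starting at V.
Step 1: cheapest edge leaving the tree is R-V (9); add R.
Step 2: cheapest edge leaving the tree is P-R (2); add P.
Step 3: cheapest edge leaving the tree is P-U (4); add U.
Step 4: cheapest edge leaving the tree is U-X (9); add X.
Step 5: cheapest edge leaving the tree is W-X (7); add W.
Step 6: cheapest edge leaving the tree is S-V (12); add S.
Step 7: cheapest edge leaving the tree is Q-X (14); add Q.
MST edges: R-V, P-R, P-U, U-X, W-X, S-V, Q-X; total weight 9+2+4+9+7+12+14 = 57.

57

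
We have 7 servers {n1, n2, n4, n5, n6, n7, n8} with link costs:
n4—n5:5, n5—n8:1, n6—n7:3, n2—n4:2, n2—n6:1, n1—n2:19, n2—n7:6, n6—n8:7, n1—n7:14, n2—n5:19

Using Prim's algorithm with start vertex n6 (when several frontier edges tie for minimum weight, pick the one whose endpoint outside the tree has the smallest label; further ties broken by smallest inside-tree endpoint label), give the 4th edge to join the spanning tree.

n4-n5

Prim's algorithm from n6:
Step 1: cheapest edge leaving the tree is n2—n6 (1); add n2.
Step 2: cheapest edge leaving the tree is n2—n4 (2); add n4.
Step 3: cheapest edge leaving the tree is n6—n7 (3); add n7.
Step 4: cheapest edge leaving the tree is n4—n5 (5); add n5.
Step 5: cheapest edge leaving the tree is n5—n8 (1); add n8.
Step 6: cheapest edge leaving the tree is n1—n7 (14); add n1.
The 4th edge added is n4—n5.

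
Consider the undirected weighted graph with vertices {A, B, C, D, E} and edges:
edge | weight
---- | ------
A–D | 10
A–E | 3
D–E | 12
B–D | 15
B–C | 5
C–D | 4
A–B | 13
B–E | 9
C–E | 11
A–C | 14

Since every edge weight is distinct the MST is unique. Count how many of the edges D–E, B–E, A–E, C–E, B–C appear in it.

3

Sort edges by weight, then run Kruskal:
A–E (3): add — endpoints in different components.
C–D (4): add — endpoints in different components.
B–C (5): add — endpoints in different components.
B–E (9): add — endpoints in different components.
MST edge set: {A–E, C–D, B–C, B–E}.
Of the listed edges, {B–E, A–E, B–C} are in the MST → 3.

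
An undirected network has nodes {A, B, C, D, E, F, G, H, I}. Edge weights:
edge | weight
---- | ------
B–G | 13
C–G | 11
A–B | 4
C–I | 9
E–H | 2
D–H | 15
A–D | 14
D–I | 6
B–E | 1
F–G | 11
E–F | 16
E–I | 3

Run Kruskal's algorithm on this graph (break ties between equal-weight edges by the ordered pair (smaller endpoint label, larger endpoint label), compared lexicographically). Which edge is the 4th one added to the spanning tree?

A-B

Kruskal's algorithm — process edges by increasing weight (ties by edge label):
B–E (1): add — endpoints in different components.
E–H (2): add — endpoints in different components.
E–I (3): add — endpoints in different components.
A–B (4): add — endpoints in different components.
D–I (6): add — endpoints in different components.
C–I (9): add — endpoints in different components.
C–G (11): add — endpoints in different components.
F–G (11): add — endpoints in different components.
The 4th edge added is A–B.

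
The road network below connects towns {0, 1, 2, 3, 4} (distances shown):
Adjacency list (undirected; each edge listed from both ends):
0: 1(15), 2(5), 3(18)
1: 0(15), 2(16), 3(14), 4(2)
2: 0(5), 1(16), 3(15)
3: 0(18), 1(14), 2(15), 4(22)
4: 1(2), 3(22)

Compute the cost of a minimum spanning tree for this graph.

36

Prim's algorithm from 3:
Step 1: frontier [1–3 14, 2–3 15, 0–3 18, 3–4 22] → take 1–3 (14); add 1.
Step 2: frontier [1–4 2, 0–1 15, 1–2 16, 2–3 15, 0–3 18, 3–4 22] → take 1–4 (2); add 4.
Step 3: frontier [0–1 15, 1–2 16, 2–3 15, 0–3 18] → take 0–1 (15); add 0.
Step 4: frontier [0–2 5, 1–2 16, 2–3 15] → take 0–2 (5); add 2.
MST edges: 1–3, 1–4, 0–1, 0–2; total weight 14+2+15+5 = 36.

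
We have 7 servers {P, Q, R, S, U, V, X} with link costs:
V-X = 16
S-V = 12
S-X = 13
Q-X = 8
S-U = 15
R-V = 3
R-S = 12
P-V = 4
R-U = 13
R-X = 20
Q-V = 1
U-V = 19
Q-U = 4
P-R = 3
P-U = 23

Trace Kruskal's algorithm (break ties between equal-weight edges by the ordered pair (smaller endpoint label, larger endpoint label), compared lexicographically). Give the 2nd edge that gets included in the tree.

P-R

Sort edges by weight, then run Kruskal:
Q-V (1): add. Components now {Q,V} {U} {R} {X} {P} {S}
P-R (3): add. Components now {Q,V} {U} {P,R} {X} {S}
R-V (3): add. Components now {P,Q,R,V} {U} {X} {S}
P-V (4): skip — V and P already connected.
Q-U (4): add. Components now {P,Q,R,U,V} {X} {S}
Q-X (8): add. Components now {P,Q,R,U,V,X} {S}
R-S (12): add. Components now {P,Q,R,S,U,V,X}
The 2nd edge added is P-R.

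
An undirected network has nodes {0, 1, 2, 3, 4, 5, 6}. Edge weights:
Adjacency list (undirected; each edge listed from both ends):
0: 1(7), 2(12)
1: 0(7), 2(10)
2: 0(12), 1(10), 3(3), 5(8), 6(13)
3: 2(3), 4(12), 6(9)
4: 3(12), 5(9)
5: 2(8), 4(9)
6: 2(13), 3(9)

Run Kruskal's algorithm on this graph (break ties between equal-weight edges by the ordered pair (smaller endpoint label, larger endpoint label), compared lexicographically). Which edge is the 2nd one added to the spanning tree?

Kruskal: consider edges lightest-first.
2–3 (3): add — endpoints in different components.
0–1 (7): add — endpoints in different components.
2–5 (8): add — endpoints in different components.
3–6 (9): add — endpoints in different components.
4–5 (9): add — endpoints in different components.
1–2 (10): add — endpoints in different components.
The 2nd edge added is 0–1.

0-1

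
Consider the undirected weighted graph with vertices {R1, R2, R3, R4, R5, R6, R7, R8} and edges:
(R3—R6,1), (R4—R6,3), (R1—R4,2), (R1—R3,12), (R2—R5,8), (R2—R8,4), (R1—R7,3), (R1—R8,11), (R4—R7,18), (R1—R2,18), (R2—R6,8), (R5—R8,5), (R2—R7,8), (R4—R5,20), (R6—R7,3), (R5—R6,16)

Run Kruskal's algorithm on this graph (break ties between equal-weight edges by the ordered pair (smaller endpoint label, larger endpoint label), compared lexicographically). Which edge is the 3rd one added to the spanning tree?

Kruskal's algorithm — process edges by increasing weight (ties by edge label):
R3—R6 (1): add — endpoints in different components.
R1—R4 (2): add — endpoints in different components.
R1—R7 (3): add — endpoints in different components.
R4—R6 (3): add — endpoints in different components.
R6—R7 (3): skip — R6 and R7 already connected.
R2—R8 (4): add — endpoints in different components.
R5—R8 (5): add — endpoints in different components.
R2—R5 (8): skip — R5 and R2 already connected.
R2—R6 (8): add — endpoints in different components.
The 3rd edge added is R1—R7.

R1-R7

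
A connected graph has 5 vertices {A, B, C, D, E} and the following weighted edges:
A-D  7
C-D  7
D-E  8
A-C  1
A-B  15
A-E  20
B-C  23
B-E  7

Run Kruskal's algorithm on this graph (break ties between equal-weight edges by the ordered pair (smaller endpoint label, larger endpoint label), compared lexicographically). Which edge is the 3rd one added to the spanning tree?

B-E

Sort edges by weight, then run Kruskal:
A-C (1): add — endpoints in different components.
A-D (7): add — endpoints in different components.
B-E (7): add — endpoints in different components.
C-D (7): skip — C and D already connected.
D-E (8): add — endpoints in different components.
The 3rd edge added is B-E.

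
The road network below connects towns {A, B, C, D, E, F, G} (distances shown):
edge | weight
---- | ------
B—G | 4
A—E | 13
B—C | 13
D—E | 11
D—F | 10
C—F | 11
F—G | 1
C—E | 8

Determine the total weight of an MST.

47

Prim, starting at D.
Step 1: cheapest edge leaving the tree is D—F (10); add F.
Step 2: cheapest edge leaving the tree is F—G (1); add G.
Step 3: cheapest edge leaving the tree is B—G (4); add B.
Step 4: cheapest edge leaving the tree is C—F (11); add C.
Step 5: cheapest edge leaving the tree is C—E (8); add E.
Step 6: cheapest edge leaving the tree is A—E (13); add A.
MST edges: D—F, F—G, B—G, C—F, C—E, A—E; total weight 10+1+4+11+8+13 = 47.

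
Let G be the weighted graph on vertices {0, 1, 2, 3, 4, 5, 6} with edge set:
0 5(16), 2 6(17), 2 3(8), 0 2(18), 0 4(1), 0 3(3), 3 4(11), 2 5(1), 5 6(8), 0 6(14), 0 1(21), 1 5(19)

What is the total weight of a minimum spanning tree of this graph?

40

Kruskal's algorithm — process edges by increasing weight (ties by edge label):
0 4 (1): add — endpoints in different components.
2 5 (1): add — endpoints in different components.
0 3 (3): add — endpoints in different components.
2 3 (8): add — endpoints in different components.
5 6 (8): add — endpoints in different components.
3 4 (11): skip — 3 and 4 already connected.
0 6 (14): skip — 0 and 6 already connected.
0 5 (16): skip — 0 and 5 already connected.
2 6 (17): skip — 2 and 6 already connected.
0 2 (18): skip — 0 and 2 already connected.
1 5 (19): add — endpoints in different components.
MST edges: 0 4, 2 5, 0 3, 2 3, 5 6, 1 5; total weight 1+1+3+8+8+19 = 40.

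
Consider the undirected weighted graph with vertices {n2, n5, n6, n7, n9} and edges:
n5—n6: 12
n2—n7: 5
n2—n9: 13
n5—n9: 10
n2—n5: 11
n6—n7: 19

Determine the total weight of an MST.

38

Kruskal's algorithm — process edges by increasing weight (ties by edge label):
n2—n7 (5): add. Components now {n9} {n5} {n6} {n2,n7}
n5—n9 (10): add. Components now {n5,n9} {n6} {n2,n7}
n2—n5 (11): add. Components now {n2,n5,n7,n9} {n6}
n5—n6 (12): add. Components now {n2,n5,n6,n7,n9}
MST edges: n2—n7, n5—n9, n2—n5, n5—n6; total weight 5+10+11+12 = 38.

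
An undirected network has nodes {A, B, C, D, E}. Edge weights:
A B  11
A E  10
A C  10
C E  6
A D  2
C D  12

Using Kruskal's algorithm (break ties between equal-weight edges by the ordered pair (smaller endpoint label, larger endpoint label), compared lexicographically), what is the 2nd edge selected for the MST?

C-E

Sort edges by weight, then run Kruskal:
A D (2): add — endpoints in different components.
C E (6): add — endpoints in different components.
A C (10): add — endpoints in different components.
A E (10): skip — A and E already connected.
A B (11): add — endpoints in different components.
The 2nd edge added is C E.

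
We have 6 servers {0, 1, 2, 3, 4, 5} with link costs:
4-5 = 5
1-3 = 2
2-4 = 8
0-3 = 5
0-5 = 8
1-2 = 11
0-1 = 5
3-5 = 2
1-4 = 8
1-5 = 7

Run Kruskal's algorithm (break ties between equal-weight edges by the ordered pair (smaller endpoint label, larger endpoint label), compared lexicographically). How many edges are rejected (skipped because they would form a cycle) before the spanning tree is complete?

4

Kruskal's algorithm — process edges by increasing weight (ties by edge label):
1-3 (2): add — endpoints in different components.
3-5 (2): add — endpoints in different components.
0-1 (5): add — endpoints in different components.
0-3 (5): skip — 0 and 3 already connected.
4-5 (5): add — endpoints in different components.
1-5 (7): skip — 1 and 5 already connected.
0-5 (8): skip — 0 and 5 already connected.
1-4 (8): skip — 1 and 4 already connected.
2-4 (8): add — endpoints in different components.
Edges rejected before the tree was complete: 4.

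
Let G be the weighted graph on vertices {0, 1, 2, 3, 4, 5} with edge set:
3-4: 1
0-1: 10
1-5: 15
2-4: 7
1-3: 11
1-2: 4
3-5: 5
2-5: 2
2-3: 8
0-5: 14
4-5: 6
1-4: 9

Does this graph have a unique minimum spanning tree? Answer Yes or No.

Yes

Kruskal: consider edges lightest-first.
3-4 (1): add. Components now {0} {1} {2} {3,4} {5}
2-5 (2): add. Components now {0} {1} {2,5} {3,4}
1-2 (4): add. Components now {0} {1,2,5} {3,4}
3-5 (5): add. Components now {0} {1,2,3,4,5}
4-5 (6): skip — 4 and 5 already connected.
2-4 (7): skip — 2 and 4 already connected.
2-3 (8): skip — 2 and 3 already connected.
1-4 (9): skip — 1 and 4 already connected.
0-1 (10): add. Components now {0,1,2,3,4,5}
Every non-tree edge has weight strictly greater than the heaviest edge on the tree path between its endpoints, so the MST is unique.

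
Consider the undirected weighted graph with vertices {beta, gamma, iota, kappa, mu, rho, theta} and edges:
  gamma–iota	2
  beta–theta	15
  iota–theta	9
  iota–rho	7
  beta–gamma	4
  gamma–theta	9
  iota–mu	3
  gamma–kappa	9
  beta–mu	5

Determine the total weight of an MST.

Kruskal: consider edges lightest-first.
gamma–iota (2): add. Components now {theta} {gamma,iota} {rho} {kappa} {beta} {mu}
iota–mu (3): add. Components now {theta} {gamma,iota,mu} {rho} {kappa} {beta}
beta–gamma (4): add. Components now {theta} {beta,gamma,iota,mu} {rho} {kappa}
beta–mu (5): skip — beta and mu already connected.
iota–rho (7): add. Components now {theta} {beta,gamma,iota,mu,rho} {kappa}
gamma–kappa (9): add. Components now {theta} {beta,gamma,iota,kappa,mu,rho}
gamma–theta (9): add. Components now {beta,gamma,iota,kappa,mu,rho,theta}
MST edges: gamma–iota, iota–mu, beta–gamma, iota–rho, gamma–kappa, gamma–theta; total weight 2+3+4+7+9+9 = 34.

34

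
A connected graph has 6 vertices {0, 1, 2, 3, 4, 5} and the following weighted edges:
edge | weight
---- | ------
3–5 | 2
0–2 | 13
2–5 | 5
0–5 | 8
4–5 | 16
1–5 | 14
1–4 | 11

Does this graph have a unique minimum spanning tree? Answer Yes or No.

Sort edges by weight, then run Kruskal:
3–5 (2): add. Components now {0} {1} {2} {3,5} {4}
2–5 (5): add. Components now {0} {1} {2,3,5} {4}
0–5 (8): add. Components now {0,2,3,5} {1} {4}
1–4 (11): add. Components now {0,2,3,5} {1,4}
0–2 (13): skip — 0 and 2 already connected.
1–5 (14): add. Components now {0,1,2,3,4,5}
Every non-tree edge has weight strictly greater than the heaviest edge on the tree path between its endpoints, so the MST is unique.

Yes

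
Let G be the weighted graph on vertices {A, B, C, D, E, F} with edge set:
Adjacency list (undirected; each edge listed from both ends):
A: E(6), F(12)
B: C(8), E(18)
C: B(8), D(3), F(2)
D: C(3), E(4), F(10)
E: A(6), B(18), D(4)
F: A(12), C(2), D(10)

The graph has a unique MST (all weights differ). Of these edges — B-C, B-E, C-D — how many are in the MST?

Kruskal: consider edges lightest-first.
C-F (2): add — endpoints in different components.
C-D (3): add — endpoints in different components.
D-E (4): add — endpoints in different components.
A-E (6): add — endpoints in different components.
B-C (8): add — endpoints in different components.
MST edge set: {C-F, C-D, D-E, A-E, B-C}.
Of the listed edges, {B-C, C-D} are in the MST → 2.

2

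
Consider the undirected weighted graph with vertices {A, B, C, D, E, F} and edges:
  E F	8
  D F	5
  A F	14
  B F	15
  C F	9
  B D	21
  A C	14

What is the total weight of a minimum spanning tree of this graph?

Prim, starting at A.
Step 1: frontier [A C 14, A F 14] → take A C (14); add C.
Step 2: frontier [A F 14, C F 9] → take C F (9); add F.
Step 3: frontier [D F 5, E F 8, B F 15] → take D F (5); add D.
Step 4: frontier [B D 21, E F 8, B F 15] → take E F (8); add E.
Step 5: frontier [B D 21, B F 15] → take B F (15); add B.
MST edges: A C, C F, D F, E F, B F; total weight 14+9+5+8+15 = 51.

51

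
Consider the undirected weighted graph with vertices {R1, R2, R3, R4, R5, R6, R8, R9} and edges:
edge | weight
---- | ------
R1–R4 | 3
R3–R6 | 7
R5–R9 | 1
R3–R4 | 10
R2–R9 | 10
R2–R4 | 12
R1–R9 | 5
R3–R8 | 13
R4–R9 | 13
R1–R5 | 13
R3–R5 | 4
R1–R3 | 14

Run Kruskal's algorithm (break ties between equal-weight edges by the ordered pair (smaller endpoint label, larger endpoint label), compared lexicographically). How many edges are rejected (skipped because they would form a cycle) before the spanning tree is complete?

3

Kruskal: consider edges lightest-first.
R5–R9 (1): add — endpoints in different components.
R1–R4 (3): add — endpoints in different components.
R3–R5 (4): add — endpoints in different components.
R1–R9 (5): add — endpoints in different components.
R3–R6 (7): add — endpoints in different components.
R2–R9 (10): add — endpoints in different components.
R3–R4 (10): skip — R4 and R3 already connected.
R2–R4 (12): skip — R4 and R2 already connected.
R1–R5 (13): skip — R5 and R1 already connected.
R3–R8 (13): add — endpoints in different components.
Edges rejected before the tree was complete: 3.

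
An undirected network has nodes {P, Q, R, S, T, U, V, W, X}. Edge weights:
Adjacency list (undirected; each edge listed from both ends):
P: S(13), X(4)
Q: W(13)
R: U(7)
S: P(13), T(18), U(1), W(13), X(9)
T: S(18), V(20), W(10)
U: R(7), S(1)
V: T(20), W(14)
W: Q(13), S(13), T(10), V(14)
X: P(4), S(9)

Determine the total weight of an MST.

Grow the tree from V using Prim:
Step 1: frontier [V-W 14, T-V 20] → take V-W (14); add W.
Step 2: frontier [T-V 20, T-W 10, Q-W 13, S-W 13] → take T-W (10); add T.
Step 3: frontier [S-T 18, Q-W 13, S-W 13] → take Q-W (13); add Q.
Step 4: frontier [S-T 18, S-W 13] → take S-W (13); add S.
Step 5: frontier [S-U 1, S-X 9, P-S 13] → take S-U (1); add U.
Step 6: frontier [S-X 9, P-S 13, R-U 7] → take R-U (7); add R.
Step 7: frontier [S-X 9, P-S 13] → take S-X (9); add X.
Step 8: frontier [P-S 13, P-X 4] → take P-X (4); add P.
MST edges: V-W, T-W, Q-W, S-W, S-U, R-U, S-X, P-X; total weight 14+10+13+13+1+7+9+4 = 71.

71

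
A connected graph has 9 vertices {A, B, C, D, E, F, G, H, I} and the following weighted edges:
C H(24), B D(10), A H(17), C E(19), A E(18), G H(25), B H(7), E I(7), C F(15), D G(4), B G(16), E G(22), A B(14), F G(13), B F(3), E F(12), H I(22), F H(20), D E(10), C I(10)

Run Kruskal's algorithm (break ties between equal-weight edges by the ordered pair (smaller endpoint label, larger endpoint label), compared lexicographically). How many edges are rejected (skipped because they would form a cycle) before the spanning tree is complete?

Kruskal: consider edges lightest-first.
B F (3): add — endpoints in different components.
D G (4): add — endpoints in different components.
B H (7): add — endpoints in different components.
E I (7): add — endpoints in different components.
B D (10): add — endpoints in different components.
C I (10): add — endpoints in different components.
D E (10): add — endpoints in different components.
E F (12): skip — E and F already connected.
F G (13): skip — F and G already connected.
A B (14): add — endpoints in different components.
Edges rejected before the tree was complete: 2.

2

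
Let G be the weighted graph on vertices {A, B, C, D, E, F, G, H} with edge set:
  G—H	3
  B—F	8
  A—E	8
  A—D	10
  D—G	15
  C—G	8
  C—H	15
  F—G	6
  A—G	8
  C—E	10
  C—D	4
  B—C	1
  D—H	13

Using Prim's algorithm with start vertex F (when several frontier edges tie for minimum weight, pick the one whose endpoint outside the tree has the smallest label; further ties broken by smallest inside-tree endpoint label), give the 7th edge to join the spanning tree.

A-E

Prim's algorithm from F:
Step 1: frontier [F—G 6, B—F 8] → take F—G (6); add G.
Step 2: frontier [B—F 8, G—H 3, A—G 8, C—G 8, D—G 15] → take G—H (3); add H.
Step 3: frontier [B—F 8, A—G 8, C—G 8, D—G 15, D—H 13, C—H 15] → take A—G (8); add A.
Step 4: frontier [A—E 8, A—D 10, B—F 8, C—G 8, D—G 15, D—H 13, C—H 15] → take B—F (8); add B.
Step 5: frontier [A—E 8, A—D 10, B—C 1, C—G 8, D—G 15, D—H 13, C—H 15] → take B—C (1); add C.
Step 6: frontier [A—E 8, A—D 10, C—D 4, C—E 10, D—G 15, D—H 13] → take C—D (4); add D.
Step 7: frontier [A—E 8, C—E 10] → take A—E (8); add E.
The 7th edge added is A—E.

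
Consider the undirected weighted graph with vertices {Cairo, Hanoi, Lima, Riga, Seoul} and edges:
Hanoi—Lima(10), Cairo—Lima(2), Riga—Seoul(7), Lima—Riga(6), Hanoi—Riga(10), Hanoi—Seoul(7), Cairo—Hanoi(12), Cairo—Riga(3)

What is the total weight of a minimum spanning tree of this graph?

19

Kruskal's algorithm — process edges by increasing weight (ties by edge label):
Cairo—Lima (2): add — endpoints in different components.
Cairo—Riga (3): add — endpoints in different components.
Lima—Riga (6): skip — Lima and Riga already connected.
Hanoi—Seoul (7): add — endpoints in different components.
Riga—Seoul (7): add — endpoints in different components.
MST edges: Cairo—Lima, Cairo—Riga, Hanoi—Seoul, Riga—Seoul; total weight 2+3+7+7 = 19.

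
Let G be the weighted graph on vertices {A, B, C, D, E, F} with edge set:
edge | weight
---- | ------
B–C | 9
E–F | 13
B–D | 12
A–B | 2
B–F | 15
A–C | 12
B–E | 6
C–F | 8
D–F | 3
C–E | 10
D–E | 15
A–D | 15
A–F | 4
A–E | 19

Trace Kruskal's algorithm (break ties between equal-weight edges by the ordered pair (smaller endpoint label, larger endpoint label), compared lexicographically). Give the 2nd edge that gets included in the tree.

Kruskal: consider edges lightest-first.
A–B (2): add. Components now {A,B} {C} {D} {E} {F}
D–F (3): add. Components now {A,B} {C} {D,F} {E}
A–F (4): add. Components now {A,B,D,F} {C} {E}
B–E (6): add. Components now {A,B,D,E,F} {C}
C–F (8): add. Components now {A,B,C,D,E,F}
The 2nd edge added is D–F.

D-F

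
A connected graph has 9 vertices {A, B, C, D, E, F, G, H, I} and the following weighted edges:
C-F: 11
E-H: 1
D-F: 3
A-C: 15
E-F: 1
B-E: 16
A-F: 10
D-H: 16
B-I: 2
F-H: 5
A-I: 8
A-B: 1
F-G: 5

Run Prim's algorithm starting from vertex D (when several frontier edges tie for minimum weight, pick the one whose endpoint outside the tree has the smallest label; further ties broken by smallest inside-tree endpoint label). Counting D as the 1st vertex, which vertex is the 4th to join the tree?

Prim's algorithm from D:
Step 1: frontier [D-F 3, D-H 16] → take D-F (3); add F.
Step 2: frontier [D-H 16, E-F 1, F-G 5, F-H 5, A-F 10, C-F 11] → take E-F (1); add E.
Step 3: frontier [D-H 16, E-H 1, B-E 16, F-G 5, F-H 5, A-F 10, C-F 11] → take E-H (1); add H.
Step 4: frontier [B-E 16, F-G 5, A-F 10, C-F 11] → take F-G (5); add G.
Step 5: frontier [B-E 16, A-F 10, C-F 11] → take A-F (10); add A.
Step 6: frontier [A-B 1, A-I 8, A-C 15, B-E 16, C-F 11] → take A-B (1); add B.
Step 7: frontier [A-I 8, A-C 15, B-I 2, C-F 11] → take B-I (2); add I.
Step 8: frontier [A-C 15, C-F 11] → take C-F (11); add C.
Vertex order: D, F, E, H, G, A, B, I, C. The 4th vertex is H.

H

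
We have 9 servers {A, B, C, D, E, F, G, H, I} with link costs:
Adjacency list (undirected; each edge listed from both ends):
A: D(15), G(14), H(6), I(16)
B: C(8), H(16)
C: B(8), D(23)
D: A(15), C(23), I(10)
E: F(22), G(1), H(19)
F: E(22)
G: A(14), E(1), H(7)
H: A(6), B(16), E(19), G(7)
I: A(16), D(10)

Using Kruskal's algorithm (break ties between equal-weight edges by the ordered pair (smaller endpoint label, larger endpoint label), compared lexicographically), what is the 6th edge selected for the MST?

Sort edges by weight, then run Kruskal:
E G (1): add — endpoints in different components.
A H (6): add — endpoints in different components.
G H (7): add — endpoints in different components.
B C (8): add — endpoints in different components.
D I (10): add — endpoints in different components.
A G (14): skip — A and G already connected.
A D (15): add — endpoints in different components.
A I (16): skip — A and I already connected.
B H (16): add — endpoints in different components.
E H (19): skip — E and H already connected.
E F (22): add — endpoints in different components.
The 6th edge added is A D.

A-D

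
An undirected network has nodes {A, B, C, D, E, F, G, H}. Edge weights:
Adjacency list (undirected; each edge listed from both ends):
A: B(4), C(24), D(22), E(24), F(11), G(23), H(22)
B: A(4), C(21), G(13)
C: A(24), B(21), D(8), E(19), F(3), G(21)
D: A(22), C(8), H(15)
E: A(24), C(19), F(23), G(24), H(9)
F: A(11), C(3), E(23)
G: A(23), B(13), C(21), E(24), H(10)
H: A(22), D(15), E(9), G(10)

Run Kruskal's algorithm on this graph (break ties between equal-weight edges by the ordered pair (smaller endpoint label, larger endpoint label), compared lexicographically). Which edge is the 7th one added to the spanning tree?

Sort edges by weight, then run Kruskal:
C F (3): add — endpoints in different components.
A B (4): add — endpoints in different components.
C D (8): add — endpoints in different components.
E H (9): add — endpoints in different components.
G H (10): add — endpoints in different components.
A F (11): add — endpoints in different components.
B G (13): add — endpoints in different components.
The 7th edge added is B G.

B-G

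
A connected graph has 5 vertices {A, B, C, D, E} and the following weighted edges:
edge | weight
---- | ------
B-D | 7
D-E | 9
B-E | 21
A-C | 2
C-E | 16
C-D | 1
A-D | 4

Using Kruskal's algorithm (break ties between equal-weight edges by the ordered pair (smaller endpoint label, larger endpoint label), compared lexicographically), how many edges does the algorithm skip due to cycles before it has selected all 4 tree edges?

Sort edges by weight, then run Kruskal:
C-D (1): add. Components now {A} {B} {C,D} {E}
A-C (2): add. Components now {A,C,D} {B} {E}
A-D (4): skip — A and D already connected.
B-D (7): add. Components now {A,B,C,D} {E}
D-E (9): add. Components now {A,B,C,D,E}
Edges rejected before the tree was complete: 1.

1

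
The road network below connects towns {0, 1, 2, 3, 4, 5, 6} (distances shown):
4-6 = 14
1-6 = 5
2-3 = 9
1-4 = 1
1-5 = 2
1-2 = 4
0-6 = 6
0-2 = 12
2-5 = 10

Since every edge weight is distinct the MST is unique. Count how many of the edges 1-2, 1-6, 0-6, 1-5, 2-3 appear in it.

5

Kruskal's algorithm — process edges by increasing weight (ties by edge label):
1-4 (1): add — endpoints in different components.
1-5 (2): add — endpoints in different components.
1-2 (4): add — endpoints in different components.
1-6 (5): add — endpoints in different components.
0-6 (6): add — endpoints in different components.
2-3 (9): add — endpoints in different components.
MST edge set: {1-4, 1-5, 1-2, 1-6, 0-6, 2-3}.
Of the listed edges, {1-2, 1-6, 0-6, 1-5, 2-3} are in the MST → 5.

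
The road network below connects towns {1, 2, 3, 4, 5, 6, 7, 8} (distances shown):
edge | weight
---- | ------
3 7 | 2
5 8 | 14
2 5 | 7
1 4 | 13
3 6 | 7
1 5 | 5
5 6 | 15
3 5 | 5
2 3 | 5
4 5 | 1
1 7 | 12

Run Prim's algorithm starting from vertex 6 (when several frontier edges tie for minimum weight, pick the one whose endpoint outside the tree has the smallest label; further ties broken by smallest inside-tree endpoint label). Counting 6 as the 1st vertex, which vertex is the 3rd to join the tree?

Prim's algorithm from 6:
Step 1: frontier [3 6 7, 5 6 15] → take 3 6 (7); add 3.
Step 2: frontier [3 7 2, 2 3 5, 3 5 5, 5 6 15] → take 3 7 (2); add 7.
Step 3: frontier [2 3 5, 3 5 5, 5 6 15, 1 7 12] → take 2 3 (5); add 2.
Step 4: frontier [2 5 7, 3 5 5, 5 6 15, 1 7 12] → take 3 5 (5); add 5.
Step 5: frontier [4 5 1, 1 5 5, 5 8 14, 1 7 12] → take 4 5 (1); add 4.
Step 6: frontier [1 4 13, 1 5 5, 5 8 14, 1 7 12] → take 1 5 (5); add 1.
Step 7: frontier [5 8 14] → take 5 8 (14); add 8.
Vertex order: 6, 3, 7, 2, 5, 4, 1, 8. The 3rd vertex is 7.

7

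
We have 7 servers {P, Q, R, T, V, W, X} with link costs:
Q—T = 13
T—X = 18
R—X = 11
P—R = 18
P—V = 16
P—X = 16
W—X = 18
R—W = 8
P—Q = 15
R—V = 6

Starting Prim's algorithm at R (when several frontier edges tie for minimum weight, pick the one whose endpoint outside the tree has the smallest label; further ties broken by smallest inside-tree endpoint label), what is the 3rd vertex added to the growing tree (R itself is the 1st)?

W

Prim, starting at R.
Step 1: cheapest edge leaving the tree is R—V (6); add V.
Step 2: cheapest edge leaving the tree is R—W (8); add W.
Step 3: cheapest edge leaving the tree is R—X (11); add X.
Step 4: cheapest edge leaving the tree is P—V (16); add P.
Step 5: cheapest edge leaving the tree is P—Q (15); add Q.
Step 6: cheapest edge leaving the tree is Q—T (13); add T.
Vertex order: R, V, W, X, P, Q, T. The 3rd vertex is W.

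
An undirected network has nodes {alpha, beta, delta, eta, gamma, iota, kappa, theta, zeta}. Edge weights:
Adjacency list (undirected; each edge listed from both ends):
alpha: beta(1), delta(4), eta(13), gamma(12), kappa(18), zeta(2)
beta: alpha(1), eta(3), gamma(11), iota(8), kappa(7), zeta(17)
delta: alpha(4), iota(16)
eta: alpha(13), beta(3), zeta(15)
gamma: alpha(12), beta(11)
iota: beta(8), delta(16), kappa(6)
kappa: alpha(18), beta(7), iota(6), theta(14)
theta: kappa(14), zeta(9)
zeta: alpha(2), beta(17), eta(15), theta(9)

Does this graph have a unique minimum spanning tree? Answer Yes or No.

Yes

Kruskal's algorithm — process edges by increasing weight (ties by edge label):
alpha—beta (1): add — endpoints in different components.
alpha—zeta (2): add — endpoints in different components.
beta—eta (3): add — endpoints in different components.
alpha—delta (4): add — endpoints in different components.
iota—kappa (6): add — endpoints in different components.
beta—kappa (7): add — endpoints in different components.
beta—iota (8): skip — beta and iota already connected.
theta—zeta (9): add — endpoints in different components.
beta—gamma (11): add — endpoints in different components.
Every non-tree edge has weight strictly greater than the heaviest edge on the tree path between its endpoints, so the MST is unique.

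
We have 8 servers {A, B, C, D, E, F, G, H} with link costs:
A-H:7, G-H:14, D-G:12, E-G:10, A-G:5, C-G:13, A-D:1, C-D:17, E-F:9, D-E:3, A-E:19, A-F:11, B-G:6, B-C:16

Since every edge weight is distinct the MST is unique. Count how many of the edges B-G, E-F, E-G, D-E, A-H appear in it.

Kruskal's algorithm — process edges by increasing weight (ties by edge label):
A-D (1): add — endpoints in different components.
D-E (3): add — endpoints in different components.
A-G (5): add — endpoints in different components.
B-G (6): add — endpoints in different components.
A-H (7): add — endpoints in different components.
E-F (9): add — endpoints in different components.
E-G (10): skip — E and G already connected.
A-F (11): skip — A and F already connected.
D-G (12): skip — D and G already connected.
C-G (13): add — endpoints in different components.
MST edge set: {A-D, D-E, A-G, B-G, A-H, E-F, C-G}.
Of the listed edges, {B-G, E-F, D-E, A-H} are in the MST → 4.

4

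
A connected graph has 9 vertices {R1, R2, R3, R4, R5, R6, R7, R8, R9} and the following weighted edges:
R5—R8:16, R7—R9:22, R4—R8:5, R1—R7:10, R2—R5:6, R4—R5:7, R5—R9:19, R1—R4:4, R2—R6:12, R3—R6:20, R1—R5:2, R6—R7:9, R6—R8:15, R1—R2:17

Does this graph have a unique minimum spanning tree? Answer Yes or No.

Kruskal: consider edges lightest-first.
R1—R5 (2): add — endpoints in different components.
R1—R4 (4): add — endpoints in different components.
R4—R8 (5): add — endpoints in different components.
R2—R5 (6): add — endpoints in different components.
R4—R5 (7): skip — R5 and R4 already connected.
R6—R7 (9): add — endpoints in different components.
R1—R7 (10): add — endpoints in different components.
R2—R6 (12): skip — R2 and R6 already connected.
R6—R8 (15): skip — R8 and R6 already connected.
R5—R8 (16): skip — R5 and R8 already connected.
R1—R2 (17): skip — R2 and R1 already connected.
R5—R9 (19): add — endpoints in different components.
R3—R6 (20): add — endpoints in different components.
Every non-tree edge has weight strictly greater than the heaviest edge on the tree path between its endpoints, so the MST is unique.

Yes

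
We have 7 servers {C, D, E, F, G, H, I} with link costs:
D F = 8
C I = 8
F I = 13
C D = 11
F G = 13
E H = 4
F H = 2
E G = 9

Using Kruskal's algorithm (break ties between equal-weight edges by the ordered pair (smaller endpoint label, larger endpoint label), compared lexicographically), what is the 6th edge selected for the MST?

Kruskal's algorithm — process edges by increasing weight (ties by edge label):
F H (2): add. Components now {C} {D} {E} {F,H} {G} {I}
E H (4): add. Components now {C} {D} {E,F,H} {G} {I}
C I (8): add. Components now {C,I} {D} {E,F,H} {G}
D F (8): add. Components now {C,I} {D,E,F,H} {G}
E G (9): add. Components now {C,I} {D,E,F,G,H}
C D (11): add. Components now {C,D,E,F,G,H,I}
The 6th edge added is C D.

C-D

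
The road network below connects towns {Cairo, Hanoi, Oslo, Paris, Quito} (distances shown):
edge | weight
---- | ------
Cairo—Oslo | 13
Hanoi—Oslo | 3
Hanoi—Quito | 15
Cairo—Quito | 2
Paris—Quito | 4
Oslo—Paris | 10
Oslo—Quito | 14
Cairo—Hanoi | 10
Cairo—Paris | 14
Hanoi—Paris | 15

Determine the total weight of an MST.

19

Prim, starting at Hanoi.
Step 1: frontier [Hanoi—Oslo 3, Cairo—Hanoi 10, Hanoi—Paris 15, Hanoi—Quito 15] → take Hanoi—Oslo (3); add Oslo.
Step 2: frontier [Cairo—Hanoi 10, Hanoi—Paris 15, Hanoi—Quito 15, Oslo—Paris 10, Cairo—Oslo 13, Oslo—Quito 14] → take Cairo—Hanoi (10); add Cairo.
Step 3: frontier [Cairo—Quito 2, Cairo—Paris 14, Hanoi—Paris 15, Hanoi—Quito 15, Oslo—Paris 10, Oslo—Quito 14] → take Cairo—Quito (2); add Quito.
Step 4: frontier [Cairo—Paris 14, Hanoi—Paris 15, Oslo—Paris 10, Paris—Quito 4] → take Paris—Quito (4); add Paris.
MST edges: Hanoi—Oslo, Cairo—Hanoi, Cairo—Quito, Paris—Quito; total weight 3+10+2+4 = 19.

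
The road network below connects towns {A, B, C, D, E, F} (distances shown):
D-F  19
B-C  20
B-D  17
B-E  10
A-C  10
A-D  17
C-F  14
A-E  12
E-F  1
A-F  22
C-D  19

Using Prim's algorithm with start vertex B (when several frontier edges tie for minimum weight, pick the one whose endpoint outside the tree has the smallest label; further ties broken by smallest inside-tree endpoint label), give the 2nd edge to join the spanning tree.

E-F

Prim's algorithm from B:
Step 1: frontier [B-E 10, B-D 17, B-C 20] → take B-E (10); add E.
Step 2: frontier [B-D 17, B-C 20, E-F 1, A-E 12] → take E-F (1); add F.
Step 3: frontier [B-D 17, B-C 20, A-E 12, C-F 14, D-F 19, A-F 22] → take A-E (12); add A.
Step 4: frontier [A-C 10, A-D 17, B-D 17, B-C 20, C-F 14, D-F 19] → take A-C (10); add C.
Step 5: frontier [A-D 17, B-D 17, C-D 19, D-F 19] → take A-D (17); add D.
The 2nd edge added is E-F.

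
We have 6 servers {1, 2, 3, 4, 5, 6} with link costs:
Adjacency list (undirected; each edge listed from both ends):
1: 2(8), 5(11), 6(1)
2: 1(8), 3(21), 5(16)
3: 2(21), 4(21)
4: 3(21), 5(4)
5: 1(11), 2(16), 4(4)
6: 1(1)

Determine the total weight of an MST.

45

Kruskal's algorithm — process edges by increasing weight (ties by edge label):
1 6 (1): add. Components now {1,6} {2} {3} {4} {5}
4 5 (4): add. Components now {1,6} {2} {3} {4,5}
1 2 (8): add. Components now {1,2,6} {3} {4,5}
1 5 (11): add. Components now {1,2,4,5,6} {3}
2 5 (16): skip — 2 and 5 already connected.
2 3 (21): add. Components now {1,2,3,4,5,6}
MST edges: 1 6, 4 5, 1 2, 1 5, 2 3; total weight 1+4+8+11+21 = 45.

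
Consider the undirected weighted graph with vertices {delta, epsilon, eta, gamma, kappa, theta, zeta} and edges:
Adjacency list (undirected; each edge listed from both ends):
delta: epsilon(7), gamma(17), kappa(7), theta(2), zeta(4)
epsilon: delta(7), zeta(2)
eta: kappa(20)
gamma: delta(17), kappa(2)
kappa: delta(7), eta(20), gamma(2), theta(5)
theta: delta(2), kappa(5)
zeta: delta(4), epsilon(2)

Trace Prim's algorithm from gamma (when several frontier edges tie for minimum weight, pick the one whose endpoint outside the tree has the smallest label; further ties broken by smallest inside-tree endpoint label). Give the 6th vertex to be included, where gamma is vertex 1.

epsilon

Grow the tree from gamma using Prim:
Step 1: frontier [gamma–kappa 2, delta–gamma 17] → take gamma–kappa (2); add kappa.
Step 2: frontier [delta–gamma 17, kappa–theta 5, delta–kappa 7, eta–kappa 20] → take kappa–theta (5); add theta.
Step 3: frontier [delta–gamma 17, delta–kappa 7, eta–kappa 20, delta–theta 2] → take delta–theta (2); add delta.
Step 4: frontier [delta–zeta 4, delta–epsilon 7, eta–kappa 20] → take delta–zeta (4); add zeta.
Step 5: frontier [delta–epsilon 7, eta–kappa 20, epsilon–zeta 2] → take epsilon–zeta (2); add epsilon.
Step 6: frontier [eta–kappa 20] → take eta–kappa (20); add eta.
Vertex order: gamma, kappa, theta, delta, zeta, epsilon, eta. The 6th vertex is epsilon.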